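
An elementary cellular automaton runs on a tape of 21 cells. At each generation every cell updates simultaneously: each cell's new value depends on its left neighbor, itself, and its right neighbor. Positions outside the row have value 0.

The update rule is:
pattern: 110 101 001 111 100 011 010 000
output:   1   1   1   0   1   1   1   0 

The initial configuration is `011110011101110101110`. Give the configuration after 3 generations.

110011110111011111011
111110011101110001111
100011110111011011001

100011110111011011001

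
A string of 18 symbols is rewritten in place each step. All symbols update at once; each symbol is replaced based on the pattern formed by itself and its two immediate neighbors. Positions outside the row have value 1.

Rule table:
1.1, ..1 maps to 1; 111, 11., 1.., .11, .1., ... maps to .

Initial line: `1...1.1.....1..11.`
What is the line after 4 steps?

...1.1.....1..1..1
..1.1.....1..1..1.
.1.1.....1..1..1.1
1.1.....1..1..1.1.

1.1.....1..1..1.1.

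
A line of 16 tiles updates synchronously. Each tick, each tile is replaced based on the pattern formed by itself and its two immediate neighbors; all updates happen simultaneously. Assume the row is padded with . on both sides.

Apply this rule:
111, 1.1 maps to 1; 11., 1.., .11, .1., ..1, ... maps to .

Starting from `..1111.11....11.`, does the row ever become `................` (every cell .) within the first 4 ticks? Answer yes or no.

yes

...11.1.........
.....1..........
................
all cells are . at tick 3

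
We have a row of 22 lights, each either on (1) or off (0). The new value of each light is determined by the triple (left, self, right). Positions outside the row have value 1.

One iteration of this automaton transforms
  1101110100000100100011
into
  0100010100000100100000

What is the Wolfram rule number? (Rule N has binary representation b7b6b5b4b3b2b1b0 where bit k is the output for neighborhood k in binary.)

position 0: 111 → 0  (bit 7 = 0)
position 1: 110 → 1  (bit 6 = 1)
position 2: 101 → 0  (bit 5 = 0)
position 8: 100 → 0  (bit 4 = 0)
position 3: 011 → 0  (bit 3 = 0)
position 7: 010 → 1  (bit 2 = 1)
position 12: 001 → 0  (bit 1 = 0)
position 9: 000 → 0  (bit 0 = 0)
bits b7..b0 = 01000100 = 68

68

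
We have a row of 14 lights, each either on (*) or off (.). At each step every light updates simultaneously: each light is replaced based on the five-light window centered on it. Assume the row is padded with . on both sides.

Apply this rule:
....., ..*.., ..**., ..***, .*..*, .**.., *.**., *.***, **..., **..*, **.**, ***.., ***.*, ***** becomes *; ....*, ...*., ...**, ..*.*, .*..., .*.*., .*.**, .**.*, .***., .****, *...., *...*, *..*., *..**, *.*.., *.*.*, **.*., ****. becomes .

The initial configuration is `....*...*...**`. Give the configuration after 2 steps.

**..*...*...**
***.*...*...**

***.*...*...**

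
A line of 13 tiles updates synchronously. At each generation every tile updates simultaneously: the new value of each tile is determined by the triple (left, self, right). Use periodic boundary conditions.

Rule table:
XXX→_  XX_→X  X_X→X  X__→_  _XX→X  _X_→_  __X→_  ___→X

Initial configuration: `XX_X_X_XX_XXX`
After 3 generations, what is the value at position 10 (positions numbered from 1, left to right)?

_XX_X_XXXXX__
_XXX_XX___X_X
XX_XXXX_X__X_
position 10 holds _

_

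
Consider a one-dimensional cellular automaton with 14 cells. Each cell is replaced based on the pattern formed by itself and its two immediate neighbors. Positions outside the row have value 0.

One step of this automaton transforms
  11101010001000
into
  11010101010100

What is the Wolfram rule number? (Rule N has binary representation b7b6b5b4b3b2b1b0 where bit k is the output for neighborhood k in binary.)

position 1: 111 → 1  (bit 7 = 1)
position 2: 110 → 0  (bit 6 = 0)
position 3: 101 → 1  (bit 5 = 1)
position 7: 100 → 1  (bit 4 = 1)
position 0: 011 → 1  (bit 3 = 1)
position 4: 010 → 0  (bit 2 = 0)
position 9: 001 → 1  (bit 1 = 1)
position 8: 000 → 0  (bit 0 = 0)
bits b7..b0 = 10111010 = 186

186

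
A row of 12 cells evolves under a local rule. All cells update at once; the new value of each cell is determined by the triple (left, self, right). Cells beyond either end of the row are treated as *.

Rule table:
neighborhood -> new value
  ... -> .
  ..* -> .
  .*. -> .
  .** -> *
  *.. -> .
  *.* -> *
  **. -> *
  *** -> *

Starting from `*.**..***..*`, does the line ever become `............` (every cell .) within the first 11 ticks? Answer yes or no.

****..***..*
****..***..*  (fixed point — unchanged through tick 11)
tick 11 is ****..***..*, still not uniform .

no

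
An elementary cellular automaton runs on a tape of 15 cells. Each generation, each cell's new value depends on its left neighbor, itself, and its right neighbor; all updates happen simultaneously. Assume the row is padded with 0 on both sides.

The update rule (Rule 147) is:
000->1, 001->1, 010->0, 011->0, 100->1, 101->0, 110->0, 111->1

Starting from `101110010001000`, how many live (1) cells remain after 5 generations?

11

generation 1: 000101101110111
generation 2: 111000000100010
generation 3: 010111111011101
generation 4: 100011110001000
generation 5: 011101101110111
count of 1: 11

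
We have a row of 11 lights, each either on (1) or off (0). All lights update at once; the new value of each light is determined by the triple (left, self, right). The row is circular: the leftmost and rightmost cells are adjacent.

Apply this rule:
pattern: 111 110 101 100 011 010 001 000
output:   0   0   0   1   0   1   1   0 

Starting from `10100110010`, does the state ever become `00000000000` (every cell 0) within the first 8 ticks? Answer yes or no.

no

tick 1: 10111001110
tick 2: 10000110000
tick 3: 11001001001
tick 4: 00111111110
tick 5: 01000000001
tick 6: 01100000011
tick 7: 00010000100
tick 8: 00111001110
tick 8 is 00111001110, still not uniform 0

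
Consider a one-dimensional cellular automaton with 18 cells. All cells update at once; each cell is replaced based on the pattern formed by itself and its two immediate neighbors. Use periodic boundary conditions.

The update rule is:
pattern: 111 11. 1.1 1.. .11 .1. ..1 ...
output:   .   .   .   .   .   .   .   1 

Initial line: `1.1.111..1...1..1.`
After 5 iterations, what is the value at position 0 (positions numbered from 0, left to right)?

.

...........1......
1111111111...11111
...........1......  (repeats iteration 1; period 2)
iteration 5: ...........1......
position 0 holds .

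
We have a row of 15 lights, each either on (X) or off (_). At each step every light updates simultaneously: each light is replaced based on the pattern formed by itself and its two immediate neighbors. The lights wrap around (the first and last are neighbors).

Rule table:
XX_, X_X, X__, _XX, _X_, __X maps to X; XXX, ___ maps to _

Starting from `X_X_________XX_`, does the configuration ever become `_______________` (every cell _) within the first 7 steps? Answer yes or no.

XXXX_______XXXX
___XX_____XX___
__XXXX___XXXX__
_XX__XX_XX__XX_
XXXXXXXXXXXXXXX
_______________
all cells are _ at step 6

yes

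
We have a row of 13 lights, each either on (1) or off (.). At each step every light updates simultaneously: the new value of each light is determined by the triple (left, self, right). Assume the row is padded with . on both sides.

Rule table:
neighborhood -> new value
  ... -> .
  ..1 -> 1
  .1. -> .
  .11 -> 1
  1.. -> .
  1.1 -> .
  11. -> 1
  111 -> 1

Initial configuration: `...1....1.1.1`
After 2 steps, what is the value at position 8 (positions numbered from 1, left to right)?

.

step 1: ..1....1.....
step 2: .1....1......
position 8 holds .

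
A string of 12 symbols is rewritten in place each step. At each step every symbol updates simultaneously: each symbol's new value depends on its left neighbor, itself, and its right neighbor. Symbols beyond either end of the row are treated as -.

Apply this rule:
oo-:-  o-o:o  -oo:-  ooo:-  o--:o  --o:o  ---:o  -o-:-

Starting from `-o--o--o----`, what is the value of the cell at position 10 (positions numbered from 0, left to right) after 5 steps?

o

step 1: o-oo-oo-oooo
step 2: -o--o--o----  (repeats step 0; period 2)
step 5: o-oo-oo-oooo
position 10 holds o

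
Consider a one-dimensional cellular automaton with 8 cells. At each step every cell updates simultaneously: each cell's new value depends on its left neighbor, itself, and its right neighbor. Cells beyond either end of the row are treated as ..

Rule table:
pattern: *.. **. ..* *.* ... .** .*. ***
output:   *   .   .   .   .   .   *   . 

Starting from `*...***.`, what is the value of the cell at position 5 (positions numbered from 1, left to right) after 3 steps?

.

**.....*
..*....*
..**...*
position 5 holds .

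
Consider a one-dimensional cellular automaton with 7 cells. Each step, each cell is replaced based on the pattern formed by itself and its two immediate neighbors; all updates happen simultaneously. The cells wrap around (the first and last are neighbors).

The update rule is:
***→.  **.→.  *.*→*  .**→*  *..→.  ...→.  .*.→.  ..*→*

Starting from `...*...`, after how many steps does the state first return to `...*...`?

7

..*....
.*.....
*......
......*
.....*.
....*..
...*...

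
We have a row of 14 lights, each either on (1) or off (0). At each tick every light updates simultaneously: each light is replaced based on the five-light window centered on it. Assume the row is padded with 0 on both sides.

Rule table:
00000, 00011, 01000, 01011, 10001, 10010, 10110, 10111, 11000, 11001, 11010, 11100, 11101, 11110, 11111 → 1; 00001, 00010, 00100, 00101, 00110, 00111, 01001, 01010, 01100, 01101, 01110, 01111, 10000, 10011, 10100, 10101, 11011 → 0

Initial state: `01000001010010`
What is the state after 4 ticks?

00101000000101
00000101100000
11100011010111
00111100101101

00111100101101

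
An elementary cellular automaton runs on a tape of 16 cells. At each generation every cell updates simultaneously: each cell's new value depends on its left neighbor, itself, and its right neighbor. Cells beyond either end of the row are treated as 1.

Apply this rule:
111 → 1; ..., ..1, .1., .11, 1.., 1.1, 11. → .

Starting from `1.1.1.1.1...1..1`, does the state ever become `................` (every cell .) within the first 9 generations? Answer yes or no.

................
all cells are . at generation 1

yes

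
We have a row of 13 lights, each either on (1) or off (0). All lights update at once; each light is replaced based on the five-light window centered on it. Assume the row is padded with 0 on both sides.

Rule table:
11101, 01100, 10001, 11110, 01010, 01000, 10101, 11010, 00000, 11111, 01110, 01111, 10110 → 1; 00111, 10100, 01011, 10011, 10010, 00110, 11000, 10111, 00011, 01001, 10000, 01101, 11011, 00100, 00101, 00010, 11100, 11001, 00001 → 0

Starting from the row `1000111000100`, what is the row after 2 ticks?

0110010010010
0010000000001

0010000000001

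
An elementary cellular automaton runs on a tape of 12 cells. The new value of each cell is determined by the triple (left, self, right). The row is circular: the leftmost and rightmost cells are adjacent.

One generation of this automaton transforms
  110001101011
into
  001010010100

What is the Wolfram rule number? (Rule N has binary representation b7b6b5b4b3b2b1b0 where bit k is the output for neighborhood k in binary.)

50

position 0: 111 → 0  (bit 7 = 0)
position 1: 110 → 0  (bit 6 = 0)
position 7: 101 → 1  (bit 5 = 1)
position 2: 100 → 1  (bit 4 = 1)
position 5: 011 → 0  (bit 3 = 0)
position 8: 010 → 0  (bit 2 = 0)
position 4: 001 → 1  (bit 1 = 1)
position 3: 000 → 0  (bit 0 = 0)
bits b7..b0 = 00110010 = 50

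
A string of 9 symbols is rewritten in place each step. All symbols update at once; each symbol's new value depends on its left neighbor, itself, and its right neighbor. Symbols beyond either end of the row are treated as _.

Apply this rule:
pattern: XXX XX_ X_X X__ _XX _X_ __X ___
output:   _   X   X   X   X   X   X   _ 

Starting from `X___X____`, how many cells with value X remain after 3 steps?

6

XX_XXX___
XXXX_XX__
X__XXXXX_
count of X: 6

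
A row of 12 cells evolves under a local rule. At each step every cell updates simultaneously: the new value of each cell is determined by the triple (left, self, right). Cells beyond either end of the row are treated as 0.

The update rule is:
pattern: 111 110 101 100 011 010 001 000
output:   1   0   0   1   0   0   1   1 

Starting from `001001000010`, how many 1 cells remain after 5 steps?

5

110110111101
000000011000
111111100111
011111011010
101110000001
count of 1: 5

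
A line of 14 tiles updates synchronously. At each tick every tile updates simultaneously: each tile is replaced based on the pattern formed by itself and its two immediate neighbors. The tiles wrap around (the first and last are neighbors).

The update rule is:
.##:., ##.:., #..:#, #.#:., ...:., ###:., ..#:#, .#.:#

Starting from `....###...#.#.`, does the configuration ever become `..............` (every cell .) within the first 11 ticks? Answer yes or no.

...#...#.##.##
#.###.##......
#.......#....#
.#.....###..#.
###...#...####
...#.###.#....
..##.....##...
.#..#...#..#..
######.######.
..............
all cells are . at tick 10

yes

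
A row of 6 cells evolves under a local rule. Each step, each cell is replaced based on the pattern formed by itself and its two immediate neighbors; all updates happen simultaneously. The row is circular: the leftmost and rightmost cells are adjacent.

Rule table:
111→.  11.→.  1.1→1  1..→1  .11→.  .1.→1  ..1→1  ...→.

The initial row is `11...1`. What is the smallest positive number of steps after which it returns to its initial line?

4

step 1: ..1.1.
step 2: .11111
step 3: 1.....
step 4: 11...1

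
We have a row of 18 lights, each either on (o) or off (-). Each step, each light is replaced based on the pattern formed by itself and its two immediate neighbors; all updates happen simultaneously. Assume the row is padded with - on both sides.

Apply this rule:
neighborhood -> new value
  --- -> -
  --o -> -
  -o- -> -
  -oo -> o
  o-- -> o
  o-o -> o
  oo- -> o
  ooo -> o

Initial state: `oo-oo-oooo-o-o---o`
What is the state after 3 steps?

ooooooooooo-o-o---
oooooooooooo-o-o--
ooooooooooooo-o-o-

ooooooooooooo-o-o-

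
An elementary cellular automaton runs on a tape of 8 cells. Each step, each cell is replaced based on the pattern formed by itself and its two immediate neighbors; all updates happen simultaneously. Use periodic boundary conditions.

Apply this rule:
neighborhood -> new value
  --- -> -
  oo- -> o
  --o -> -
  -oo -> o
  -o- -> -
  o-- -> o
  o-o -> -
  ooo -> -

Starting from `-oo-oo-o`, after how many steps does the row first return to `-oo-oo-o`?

step 1: -oo-oo--
step 2: -oo-ooo-
step 3: -oo-o-oo
step 4: -oo---oo
step 5: -ooo--oo
step 6: -o-oo-oo
step 7: ---oo-oo
step 8: o--oo-oo
step 9: oo-oo-o-
step 10: oo-oo---
step 11: oo-ooo--
step 12: oo-o-oo-
step 13: oo---oo-
step 14: ooo--oo-
step 15: o-oo-oo-
step 16: --oo-oo-
step 17: --oo-ooo
step 18: o-oo-o-o
step 19: o-oo---o
step 20: o-ooo--o
step 21: o-o-oo-o
step 22: o---oo-o
step 23: oo--oo-o
step 24: -oo-oo-o

24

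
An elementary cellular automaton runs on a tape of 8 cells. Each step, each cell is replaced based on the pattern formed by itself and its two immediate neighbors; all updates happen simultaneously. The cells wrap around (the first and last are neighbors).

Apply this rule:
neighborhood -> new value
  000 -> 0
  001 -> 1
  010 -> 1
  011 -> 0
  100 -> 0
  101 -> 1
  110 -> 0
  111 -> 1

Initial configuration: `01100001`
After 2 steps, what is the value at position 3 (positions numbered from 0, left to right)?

step 1: 10000011
step 2: 00000101
position 3 holds 0

0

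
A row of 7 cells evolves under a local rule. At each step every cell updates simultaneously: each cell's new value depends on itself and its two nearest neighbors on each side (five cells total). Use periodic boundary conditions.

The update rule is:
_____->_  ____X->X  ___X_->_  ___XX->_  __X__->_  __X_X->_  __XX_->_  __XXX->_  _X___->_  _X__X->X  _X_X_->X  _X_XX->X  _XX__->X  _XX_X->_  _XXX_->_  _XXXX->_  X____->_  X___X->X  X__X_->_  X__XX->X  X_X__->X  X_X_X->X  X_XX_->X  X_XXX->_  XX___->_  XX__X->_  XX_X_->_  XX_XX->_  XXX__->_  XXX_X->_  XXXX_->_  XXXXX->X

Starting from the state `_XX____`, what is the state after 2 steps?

step 1: __X___X
step 2: X___X__

X___X__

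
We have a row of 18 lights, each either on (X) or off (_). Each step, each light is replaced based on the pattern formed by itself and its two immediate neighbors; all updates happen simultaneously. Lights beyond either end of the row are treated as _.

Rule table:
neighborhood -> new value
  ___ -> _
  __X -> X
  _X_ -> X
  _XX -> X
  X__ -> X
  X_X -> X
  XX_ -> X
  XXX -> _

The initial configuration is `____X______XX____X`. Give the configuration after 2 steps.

__XX_XX__XX__XXXXX

___XXX____XXXX__XX
__XX_XX__XX__XXXXX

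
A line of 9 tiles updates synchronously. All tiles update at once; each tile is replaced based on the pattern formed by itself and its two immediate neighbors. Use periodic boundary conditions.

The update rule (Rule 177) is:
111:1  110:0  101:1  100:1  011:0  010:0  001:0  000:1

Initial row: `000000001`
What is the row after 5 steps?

010010101

111111100
011111010
001110101
100101010
010010101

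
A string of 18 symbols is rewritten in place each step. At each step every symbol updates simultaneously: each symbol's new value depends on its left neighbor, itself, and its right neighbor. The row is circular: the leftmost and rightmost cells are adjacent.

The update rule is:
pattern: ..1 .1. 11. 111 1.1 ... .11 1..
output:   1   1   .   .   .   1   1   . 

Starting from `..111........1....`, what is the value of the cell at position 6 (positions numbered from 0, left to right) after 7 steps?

1

step 1: 111...11111111.111
step 2: ....111........1..
step 3: 11111...11111111.1
step 4: ......111........1
step 5: .111111...11111111
step 6: .1......111.......
step 7: 11.111111...111111
position 6 holds 1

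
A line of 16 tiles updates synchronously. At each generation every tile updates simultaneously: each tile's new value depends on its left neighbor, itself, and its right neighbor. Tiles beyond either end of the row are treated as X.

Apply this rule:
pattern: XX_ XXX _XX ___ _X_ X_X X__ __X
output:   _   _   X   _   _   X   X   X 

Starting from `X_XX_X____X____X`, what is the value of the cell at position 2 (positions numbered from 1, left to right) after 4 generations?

X

generation 1: _XX_X_X__X_X__XX
generation 2: XX_X_X_XX_X_XXX_
generation 3: __X_X_XX_X_XX__X
generation 4: XX_X_XX_X_XX_XXX
position 2 holds X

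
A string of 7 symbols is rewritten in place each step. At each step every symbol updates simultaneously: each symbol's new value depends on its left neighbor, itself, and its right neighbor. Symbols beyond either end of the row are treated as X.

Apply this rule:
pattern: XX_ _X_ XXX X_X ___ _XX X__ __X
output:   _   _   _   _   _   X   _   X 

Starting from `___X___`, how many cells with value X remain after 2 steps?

3

__X___X
_X___XX
count of X: 3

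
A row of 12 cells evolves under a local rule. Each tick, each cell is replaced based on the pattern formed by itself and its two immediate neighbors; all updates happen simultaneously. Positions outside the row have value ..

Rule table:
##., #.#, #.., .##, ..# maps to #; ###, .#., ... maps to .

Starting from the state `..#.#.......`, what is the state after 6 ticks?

tick 1: .#.#.#......
tick 2: #.#.#.#.....
tick 3: .#.#.#.#....
tick 4: #.#.#.#.#...
tick 5: .#.#.#.#.#..
tick 6: #.#.#.#.#.#.

#.#.#.#.#.#.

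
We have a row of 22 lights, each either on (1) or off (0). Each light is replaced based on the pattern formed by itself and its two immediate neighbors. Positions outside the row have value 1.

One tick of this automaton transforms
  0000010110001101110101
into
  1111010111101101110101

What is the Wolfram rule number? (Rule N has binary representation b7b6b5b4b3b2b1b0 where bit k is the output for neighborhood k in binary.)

position 16: 111 → 1  (bit 7 = 1)
position 8: 110 → 1  (bit 6 = 1)
position 6: 101 → 0  (bit 5 = 0)
position 0: 100 → 1  (bit 4 = 1)
position 7: 011 → 1  (bit 3 = 1)
position 5: 010 → 1  (bit 2 = 1)
position 4: 001 → 0  (bit 1 = 0)
position 1: 000 → 1  (bit 0 = 1)
bits b7..b0 = 11011101 = 221

221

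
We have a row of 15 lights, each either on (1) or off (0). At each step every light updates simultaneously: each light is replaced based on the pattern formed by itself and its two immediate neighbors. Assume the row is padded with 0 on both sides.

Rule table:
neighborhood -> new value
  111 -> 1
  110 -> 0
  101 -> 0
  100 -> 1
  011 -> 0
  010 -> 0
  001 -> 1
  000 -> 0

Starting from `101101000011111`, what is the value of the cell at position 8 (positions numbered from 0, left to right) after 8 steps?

000000100101110
000001011000101
000010000101000
000101001000100
001000110101010
010101000000001
100000100000010
010001010000101
position 8 holds 0

0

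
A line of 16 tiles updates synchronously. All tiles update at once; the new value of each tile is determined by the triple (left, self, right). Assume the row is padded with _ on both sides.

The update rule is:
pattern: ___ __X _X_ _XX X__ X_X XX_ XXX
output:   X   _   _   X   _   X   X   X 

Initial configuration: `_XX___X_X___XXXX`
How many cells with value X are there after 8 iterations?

15

_XX_X__X__X_XXXX
_XXX_______XXXXX
_XXX_XXXXX_XXXXX
_XXXXXXXXXXXXXXX
_XXXXXXXXXXXXXXX  (fixed point — unchanged through iteration 8)
count of X: 15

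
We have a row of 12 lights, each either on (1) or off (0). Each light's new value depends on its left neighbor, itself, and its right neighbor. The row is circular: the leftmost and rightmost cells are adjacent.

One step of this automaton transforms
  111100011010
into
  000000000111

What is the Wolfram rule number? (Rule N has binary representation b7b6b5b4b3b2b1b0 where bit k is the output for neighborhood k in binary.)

position 1: 111 → 0  (bit 7 = 0)
position 3: 110 → 0  (bit 6 = 0)
position 9: 101 → 1  (bit 5 = 1)
position 4: 100 → 0  (bit 4 = 0)
position 0: 011 → 0  (bit 3 = 0)
position 10: 010 → 1  (bit 2 = 1)
position 6: 001 → 0  (bit 1 = 0)
position 5: 000 → 0  (bit 0 = 0)
bits b7..b0 = 00100100 = 36

36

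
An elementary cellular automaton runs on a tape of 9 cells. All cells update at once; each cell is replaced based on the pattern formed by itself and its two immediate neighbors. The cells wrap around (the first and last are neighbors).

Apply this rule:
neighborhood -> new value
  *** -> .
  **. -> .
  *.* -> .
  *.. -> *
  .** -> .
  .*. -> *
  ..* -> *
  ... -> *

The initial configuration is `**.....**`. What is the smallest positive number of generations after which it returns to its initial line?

2

..*****..
**.....**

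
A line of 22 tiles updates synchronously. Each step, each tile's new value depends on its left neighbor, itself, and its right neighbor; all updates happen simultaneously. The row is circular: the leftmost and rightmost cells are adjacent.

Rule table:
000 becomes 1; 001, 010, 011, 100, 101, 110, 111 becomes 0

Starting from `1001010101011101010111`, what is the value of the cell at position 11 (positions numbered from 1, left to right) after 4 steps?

1

0000000000000000000000
1111111111111111111111
0000000000000000000000  (repeats step 1; period 2)
step 4: 1111111111111111111111
position 11 holds 1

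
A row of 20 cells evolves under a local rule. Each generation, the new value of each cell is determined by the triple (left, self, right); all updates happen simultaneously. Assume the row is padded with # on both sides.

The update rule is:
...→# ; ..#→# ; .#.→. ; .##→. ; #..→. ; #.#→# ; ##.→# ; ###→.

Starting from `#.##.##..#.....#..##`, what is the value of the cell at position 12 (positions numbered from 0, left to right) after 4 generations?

##.##.#.#..####..#..
.##.##.#..#...#.#..#
#.##.##..#..##.#..#.
##.##.#.#..#.##..#.#
position 12 holds .

.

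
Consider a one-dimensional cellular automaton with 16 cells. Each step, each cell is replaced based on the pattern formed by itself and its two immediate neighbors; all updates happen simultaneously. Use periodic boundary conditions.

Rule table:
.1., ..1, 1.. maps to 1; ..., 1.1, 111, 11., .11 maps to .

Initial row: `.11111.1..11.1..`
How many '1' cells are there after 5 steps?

1......111...11.
11....1...1.1...
..1..111.11.11.1
11111..........1
.....1........1.
count of 1: 2

2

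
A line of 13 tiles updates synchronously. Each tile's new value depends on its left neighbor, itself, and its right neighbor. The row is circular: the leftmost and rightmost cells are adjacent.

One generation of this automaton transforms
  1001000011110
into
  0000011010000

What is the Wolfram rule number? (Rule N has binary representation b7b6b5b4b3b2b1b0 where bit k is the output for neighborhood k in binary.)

position 9: 111 → 0  (bit 7 = 0)
position 11: 110 → 0  (bit 6 = 0)
position 12: 101 → 0  (bit 5 = 0)
position 1: 100 → 0  (bit 4 = 0)
position 8: 011 → 1  (bit 3 = 1)
position 0: 010 → 0  (bit 2 = 0)
position 2: 001 → 0  (bit 1 = 0)
position 5: 000 → 1  (bit 0 = 1)
bits b7..b0 = 00001001 = 9

9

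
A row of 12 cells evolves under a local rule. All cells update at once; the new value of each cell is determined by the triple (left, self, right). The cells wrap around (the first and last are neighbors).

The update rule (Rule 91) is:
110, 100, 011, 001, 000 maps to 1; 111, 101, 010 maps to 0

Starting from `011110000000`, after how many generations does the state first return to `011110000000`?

generation 1: 110011111111
generation 2: 011110000000

2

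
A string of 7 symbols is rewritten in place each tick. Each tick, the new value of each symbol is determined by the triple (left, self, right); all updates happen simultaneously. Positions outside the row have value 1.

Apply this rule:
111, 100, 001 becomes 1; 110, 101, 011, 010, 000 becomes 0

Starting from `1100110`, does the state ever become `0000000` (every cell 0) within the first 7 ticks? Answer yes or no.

1011000
0000101
1001000
0110101
0000000
all cells are 0 at tick 5

yes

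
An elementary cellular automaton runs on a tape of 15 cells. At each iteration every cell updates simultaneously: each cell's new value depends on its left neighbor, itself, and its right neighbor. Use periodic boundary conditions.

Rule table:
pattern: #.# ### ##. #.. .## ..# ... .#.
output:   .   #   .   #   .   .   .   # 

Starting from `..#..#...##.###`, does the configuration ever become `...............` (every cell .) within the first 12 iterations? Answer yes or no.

no

#.##.##......#.
#......#.....#.
##.....##....#.
..#......#...#.
..##.....##..##
#...#......#...
##..##.....##..
..#...#......#.
..##..##.....##
#...#...#......
##..##..##.....
..#...#...#....
iteration 12 is ..#...#...#...., still not uniform .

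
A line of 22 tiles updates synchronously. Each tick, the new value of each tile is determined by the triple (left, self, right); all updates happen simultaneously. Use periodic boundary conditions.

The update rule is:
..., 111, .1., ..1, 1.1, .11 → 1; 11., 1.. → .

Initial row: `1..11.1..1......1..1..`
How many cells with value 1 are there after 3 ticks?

1.11.11.11.111111.11.1
.11.11.11.111111.11.11
11.11.11.111111.11.11.
count of 1: 16

16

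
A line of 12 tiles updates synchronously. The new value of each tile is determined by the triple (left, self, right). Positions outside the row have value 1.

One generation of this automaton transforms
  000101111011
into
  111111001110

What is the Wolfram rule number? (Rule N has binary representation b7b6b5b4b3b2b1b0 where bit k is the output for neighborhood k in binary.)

position 6: 111 → 0  (bit 7 = 0)
position 8: 110 → 1  (bit 6 = 1)
position 4: 101 → 1  (bit 5 = 1)
position 0: 100 → 1  (bit 4 = 1)
position 5: 011 → 1  (bit 3 = 1)
position 3: 010 → 1  (bit 2 = 1)
position 2: 001 → 1  (bit 1 = 1)
position 1: 000 → 1  (bit 0 = 1)
bits b7..b0 = 01111111 = 127

127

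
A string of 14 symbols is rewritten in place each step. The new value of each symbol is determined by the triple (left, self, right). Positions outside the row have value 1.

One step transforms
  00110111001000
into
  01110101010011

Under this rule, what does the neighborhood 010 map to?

0

At position 10 the neighborhood is 010; the next row has 0 there.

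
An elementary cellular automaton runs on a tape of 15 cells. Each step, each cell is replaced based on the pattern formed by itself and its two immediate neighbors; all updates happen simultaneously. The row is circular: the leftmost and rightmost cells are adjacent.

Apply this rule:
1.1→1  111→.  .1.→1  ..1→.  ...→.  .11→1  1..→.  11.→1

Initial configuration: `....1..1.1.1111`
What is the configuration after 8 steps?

....1..1...1..1

....1..11111..1
....1..1...1..1
....1..1...1..1  (fixed point — unchanged through step 8)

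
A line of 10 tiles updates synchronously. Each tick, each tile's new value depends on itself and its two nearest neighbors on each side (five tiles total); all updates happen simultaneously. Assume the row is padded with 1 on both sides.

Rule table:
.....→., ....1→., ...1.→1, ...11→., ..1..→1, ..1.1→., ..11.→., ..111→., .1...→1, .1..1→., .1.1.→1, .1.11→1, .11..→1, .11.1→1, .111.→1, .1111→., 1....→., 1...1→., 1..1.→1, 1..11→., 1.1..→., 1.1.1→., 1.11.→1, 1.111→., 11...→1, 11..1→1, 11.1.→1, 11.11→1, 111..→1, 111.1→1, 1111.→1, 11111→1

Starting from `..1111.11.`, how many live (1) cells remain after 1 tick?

7

tick 1: 1...111111
count of 1: 7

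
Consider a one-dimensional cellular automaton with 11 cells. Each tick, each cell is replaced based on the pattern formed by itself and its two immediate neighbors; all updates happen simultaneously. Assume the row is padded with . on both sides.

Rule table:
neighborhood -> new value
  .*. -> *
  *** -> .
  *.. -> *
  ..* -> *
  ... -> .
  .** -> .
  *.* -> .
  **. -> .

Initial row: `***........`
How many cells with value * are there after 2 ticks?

3

tick 1: ...*.......
tick 2: ..***......
count of *: 3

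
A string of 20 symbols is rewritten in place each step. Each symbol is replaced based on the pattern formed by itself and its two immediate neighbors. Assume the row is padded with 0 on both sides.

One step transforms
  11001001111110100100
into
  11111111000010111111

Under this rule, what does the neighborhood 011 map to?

1

At position 0 the neighborhood is 011; the next row has 1 there.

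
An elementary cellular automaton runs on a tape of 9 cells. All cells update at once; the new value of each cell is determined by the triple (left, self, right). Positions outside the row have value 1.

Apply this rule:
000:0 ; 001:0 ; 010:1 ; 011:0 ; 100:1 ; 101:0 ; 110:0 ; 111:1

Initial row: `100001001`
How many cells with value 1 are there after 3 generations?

010001100
011000010
000100010
count of 1: 2

2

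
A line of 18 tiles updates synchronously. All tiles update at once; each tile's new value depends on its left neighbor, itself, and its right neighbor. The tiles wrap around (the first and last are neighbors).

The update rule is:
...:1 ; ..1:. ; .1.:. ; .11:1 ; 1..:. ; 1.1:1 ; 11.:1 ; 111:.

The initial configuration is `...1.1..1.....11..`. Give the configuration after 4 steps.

1..111.111111.11.1

step 1: 11..1.....111.11.1
step 2: .1....111.1.111111
step 3: 1..11.1.11.11....1
step 4: 1..111.111111.11.1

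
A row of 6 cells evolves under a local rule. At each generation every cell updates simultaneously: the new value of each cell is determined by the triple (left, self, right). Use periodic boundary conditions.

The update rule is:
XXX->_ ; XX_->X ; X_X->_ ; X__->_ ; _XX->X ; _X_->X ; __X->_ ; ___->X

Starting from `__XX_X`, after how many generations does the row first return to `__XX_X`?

__XX_X

1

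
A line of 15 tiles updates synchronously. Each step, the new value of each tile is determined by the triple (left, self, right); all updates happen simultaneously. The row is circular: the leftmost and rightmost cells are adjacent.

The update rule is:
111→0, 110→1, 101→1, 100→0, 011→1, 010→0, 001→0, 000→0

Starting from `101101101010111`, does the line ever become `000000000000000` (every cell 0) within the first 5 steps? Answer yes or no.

111111110101100
100000011011100
000000011110100
000000010011000
000000000011000
step 5 is 000000000011000, still not uniform 0

no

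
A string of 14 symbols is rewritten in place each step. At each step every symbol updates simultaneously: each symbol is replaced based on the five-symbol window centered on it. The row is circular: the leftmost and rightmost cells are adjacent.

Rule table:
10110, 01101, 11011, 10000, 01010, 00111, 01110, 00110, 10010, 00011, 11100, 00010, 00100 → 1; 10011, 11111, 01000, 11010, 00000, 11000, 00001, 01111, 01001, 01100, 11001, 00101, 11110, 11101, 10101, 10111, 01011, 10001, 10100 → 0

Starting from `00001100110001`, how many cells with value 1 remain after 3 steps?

01011000100011
00010001100111
00110011000111
count of 1: 7

7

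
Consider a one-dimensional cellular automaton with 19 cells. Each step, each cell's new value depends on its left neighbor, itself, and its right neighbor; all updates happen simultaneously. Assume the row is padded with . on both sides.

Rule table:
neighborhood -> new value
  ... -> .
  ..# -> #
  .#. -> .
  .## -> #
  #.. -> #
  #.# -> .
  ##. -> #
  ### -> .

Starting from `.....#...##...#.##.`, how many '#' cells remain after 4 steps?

8

....#.#.####.#..###
...#....#..#..###.#
..#.#..#.##.###.#..
.#...##..##.#.#..#.
count of #: 8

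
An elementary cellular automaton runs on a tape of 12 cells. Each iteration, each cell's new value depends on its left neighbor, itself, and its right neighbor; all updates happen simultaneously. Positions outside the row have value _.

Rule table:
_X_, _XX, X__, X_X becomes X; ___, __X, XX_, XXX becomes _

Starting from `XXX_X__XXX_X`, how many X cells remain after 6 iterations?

iteration 1: X__XXX_X__XX
iteration 2: XX_X__XXX_X_
iteration 3: X_XXX_X__XXX
iteration 4: XXX__XXX_X__
iteration 5: X__X_X__XXX_
iteration 6: XX_XXXX_X__X
count of X: 8

8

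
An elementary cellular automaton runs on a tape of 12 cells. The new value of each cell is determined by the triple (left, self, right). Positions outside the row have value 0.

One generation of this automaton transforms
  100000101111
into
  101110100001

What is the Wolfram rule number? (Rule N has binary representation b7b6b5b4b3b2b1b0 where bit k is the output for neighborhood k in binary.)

69

position 9: 111 → 0  (bit 7 = 0)
position 11: 110 → 1  (bit 6 = 1)
position 7: 101 → 0  (bit 5 = 0)
position 1: 100 → 0  (bit 4 = 0)
position 8: 011 → 0  (bit 3 = 0)
position 0: 010 → 1  (bit 2 = 1)
position 5: 001 → 0  (bit 1 = 0)
position 2: 000 → 1  (bit 0 = 1)
bits b7..b0 = 01000101 = 69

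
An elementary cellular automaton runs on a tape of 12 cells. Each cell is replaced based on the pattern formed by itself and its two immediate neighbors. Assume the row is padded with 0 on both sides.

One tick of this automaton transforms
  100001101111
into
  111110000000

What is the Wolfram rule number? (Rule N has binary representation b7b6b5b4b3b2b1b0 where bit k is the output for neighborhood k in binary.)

23

position 9: 111 → 0  (bit 7 = 0)
position 6: 110 → 0  (bit 6 = 0)
position 7: 101 → 0  (bit 5 = 0)
position 1: 100 → 1  (bit 4 = 1)
position 5: 011 → 0  (bit 3 = 0)
position 0: 010 → 1  (bit 2 = 1)
position 4: 001 → 1  (bit 1 = 1)
position 2: 000 → 1  (bit 0 = 1)
bits b7..b0 = 00010111 = 23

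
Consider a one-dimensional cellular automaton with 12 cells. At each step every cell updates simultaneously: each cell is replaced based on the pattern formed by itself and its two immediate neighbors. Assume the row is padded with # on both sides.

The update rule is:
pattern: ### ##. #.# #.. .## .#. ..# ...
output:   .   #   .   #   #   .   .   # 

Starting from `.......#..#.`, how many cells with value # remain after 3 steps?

step 1: ######..#...
step 2: .....##..##.
step 3: ####.###.##.
count of #: 9

9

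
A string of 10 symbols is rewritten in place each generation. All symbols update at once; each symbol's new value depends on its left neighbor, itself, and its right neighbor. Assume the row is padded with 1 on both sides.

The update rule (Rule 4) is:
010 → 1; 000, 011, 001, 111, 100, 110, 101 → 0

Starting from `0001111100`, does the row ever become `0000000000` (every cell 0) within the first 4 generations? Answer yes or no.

generation 1: 0000000000
all cells are 0 at generation 1

yes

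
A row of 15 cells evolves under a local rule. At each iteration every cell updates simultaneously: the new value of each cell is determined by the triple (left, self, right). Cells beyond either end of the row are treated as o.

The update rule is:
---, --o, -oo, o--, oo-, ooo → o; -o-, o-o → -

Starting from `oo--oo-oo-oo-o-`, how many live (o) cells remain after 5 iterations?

oooooo-oo-oo---
oooooo-oo-ooooo
oooooo-oo-ooooo  (fixed point — unchanged through iteration 5)
count of o: 13

13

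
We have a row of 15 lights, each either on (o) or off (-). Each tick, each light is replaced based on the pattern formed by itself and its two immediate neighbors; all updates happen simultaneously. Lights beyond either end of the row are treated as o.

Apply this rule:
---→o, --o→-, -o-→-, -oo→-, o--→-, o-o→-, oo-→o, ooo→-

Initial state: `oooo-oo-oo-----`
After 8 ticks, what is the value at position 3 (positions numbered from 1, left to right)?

---o--o--o-ooo-
-o-----------o-
---ooooooooo---
-o---------o-o-
---ooooooo-----
-o-------o-ooo-
---ooooo-----o-
-o-----o-ooo---
position 3 holds -

-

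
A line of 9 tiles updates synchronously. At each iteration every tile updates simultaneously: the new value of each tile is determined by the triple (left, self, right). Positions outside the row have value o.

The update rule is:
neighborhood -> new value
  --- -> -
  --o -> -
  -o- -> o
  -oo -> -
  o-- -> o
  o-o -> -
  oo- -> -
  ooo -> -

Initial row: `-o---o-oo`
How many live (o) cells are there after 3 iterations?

3

iteration 1: -oo--o---
iteration 2: ---o-oo--
iteration 3: o--o---o-
count of o: 3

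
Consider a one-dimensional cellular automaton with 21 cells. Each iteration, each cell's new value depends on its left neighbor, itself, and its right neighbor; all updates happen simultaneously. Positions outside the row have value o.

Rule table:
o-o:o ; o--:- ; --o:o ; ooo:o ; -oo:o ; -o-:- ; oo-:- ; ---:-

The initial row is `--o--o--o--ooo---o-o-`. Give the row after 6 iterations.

-o--o--o--ooo---o-o-o
o--o--o--ooo---o-o-oo
--o--o--ooo---o-o-ooo
-o--o--ooo---o-o-oooo
o--o--ooo---o-o-ooooo
--o--ooo---o-o-oooooo

--o--ooo---o-o-oooooo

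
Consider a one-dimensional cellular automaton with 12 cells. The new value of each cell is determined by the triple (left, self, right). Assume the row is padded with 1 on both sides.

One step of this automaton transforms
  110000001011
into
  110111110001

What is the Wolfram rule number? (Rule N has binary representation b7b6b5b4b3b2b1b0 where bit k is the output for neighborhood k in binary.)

195

position 0: 111 → 1  (bit 7 = 1)
position 1: 110 → 1  (bit 6 = 1)
position 9: 101 → 0  (bit 5 = 0)
position 2: 100 → 0  (bit 4 = 0)
position 10: 011 → 0  (bit 3 = 0)
position 8: 010 → 0  (bit 2 = 0)
position 7: 001 → 1  (bit 1 = 1)
position 3: 000 → 1  (bit 0 = 1)
bits b7..b0 = 11000011 = 195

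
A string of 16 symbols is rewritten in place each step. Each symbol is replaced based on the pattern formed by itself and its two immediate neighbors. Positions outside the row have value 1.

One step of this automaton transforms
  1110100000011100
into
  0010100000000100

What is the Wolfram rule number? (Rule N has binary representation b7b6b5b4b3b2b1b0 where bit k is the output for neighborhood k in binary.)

68

position 0: 111 → 0  (bit 7 = 0)
position 2: 110 → 1  (bit 6 = 1)
position 3: 101 → 0  (bit 5 = 0)
position 5: 100 → 0  (bit 4 = 0)
position 11: 011 → 0  (bit 3 = 0)
position 4: 010 → 1  (bit 2 = 1)
position 10: 001 → 0  (bit 1 = 0)
position 6: 000 → 0  (bit 0 = 0)
bits b7..b0 = 01000100 = 68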